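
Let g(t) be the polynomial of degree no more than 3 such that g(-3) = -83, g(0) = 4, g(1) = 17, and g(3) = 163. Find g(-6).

Write g(t) = at^3 + bt^2 + ct + d. Substituting each data point gives a linear system:
  -27a + 9b - 3c + d = -83
  d = 4
  a + b + c + d = 17
  27a + 9b + 3c + d = 163
Solving the system yields a = 4, b = 4, c = 5, d = 4.
So g(t) = 4t³ + 4t² + 5t + 4.
Then g(-6) = -746.

-746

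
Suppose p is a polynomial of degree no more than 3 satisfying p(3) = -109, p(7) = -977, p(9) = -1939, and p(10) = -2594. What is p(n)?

p(n) = -2n^3 - 6n^2 + n - 4

Using the Lagrange interpolation formula with nodes 3, 7, 9, 10:
  L_0(n) = (n - 7)(n - 9)(n - 10) / -168
  L_1(n) = (n - 3)(n - 9)(n - 10) / 24
  L_2(n) = (n - 3)(n - 7)(n - 10) / -12
  L_3(n) = (n - 3)(n - 7)(n - 9) / 21
Then p(n) = -109·L_0(n) - 977·L_1(n) - 1939·L_2(n) - 2594·L_3(n).
Expanding and collecting terms gives p(n) = -2n^3 - 6n^2 + n - 4.
Check: p(9) = -1939. ✓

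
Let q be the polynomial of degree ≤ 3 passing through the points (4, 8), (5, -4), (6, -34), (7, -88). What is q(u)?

q(u) = -u^3 + 6u^2 - 5u - 4

Write q(u) = au^3 + bu^2 + cu + d. Substituting each data point gives a linear system:
  64a + 16b + 4c + d = 8
  125a + 25b + 5c + d = -4
  216a + 36b + 6c + d = -34
  343a + 49b + 7c + d = -88
Solving the system yields a = -1, b = 6, c = -5, d = -4.
So q(u) = -u^3 + 6u^2 - 5u - 4.
Check: q(4) = 8. ✓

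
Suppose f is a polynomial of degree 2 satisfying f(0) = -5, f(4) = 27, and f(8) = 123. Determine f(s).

f(s) = 2s^2 - 5

Using the Lagrange interpolation formula with nodes 0, 4, 8:
  L_0(s) = (s - 4)(s - 8) / 32
  L_1(s) = s(s - 8) / -16
  L_2(s) = s(s - 4) / 32
Then f(s) = -5·L_0(s) + 27·L_1(s) + 123·L_2(s).
Expanding and collecting terms gives f(s) = 2s^2 - 5.
Check: f(4) = 27. ✓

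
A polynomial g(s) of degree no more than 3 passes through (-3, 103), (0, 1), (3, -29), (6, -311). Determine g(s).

g(s) = -2s^3 + 4s^2 - 4s + 1

Write g(s) = as^3 + bs^2 + cs + d. Substituting each data point gives a linear system:
  -27a + 9b - 3c + d = 103
  d = 1
  27a + 9b + 3c + d = -29
  216a + 36b + 6c + d = -311
Solving the system yields a = -2, b = 4, c = -4, d = 1.
So g(s) = -2s^3 + 4s^2 - 4s + 1.
Check: g(-3) = 103. ✓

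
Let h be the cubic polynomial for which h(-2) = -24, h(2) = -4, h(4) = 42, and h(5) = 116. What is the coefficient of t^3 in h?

Write h(t) = at^3 + bt^2 + ct + d. Substituting each data point gives a linear system:
  -8a + 4b - 2c + d = -24
  8a + 4b + 2c + d = -4
  64a + 16b + 4c + d = 42
  125a + 25b + 5c + d = 116
Solving the system yields a = 2, b = -5, c = -3, d = 6.
So h(t) = 2t^3 - 5t^2 - 3t + 6.
The leading coefficient is 2.

2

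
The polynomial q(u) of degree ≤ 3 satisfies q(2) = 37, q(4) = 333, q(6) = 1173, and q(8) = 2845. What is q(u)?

Using the Lagrange interpolation formula with nodes 2, 4, 6, 8:
  L_0(u) = (u - 4)(u - 6)(u - 8) / -48
  L_1(u) = (u - 2)(u - 6)(u - 8) / 16
  L_2(u) = (u - 2)(u - 4)(u - 8) / -16
  L_3(u) = (u - 2)(u - 4)(u - 6) / 48
Then q(u) = 37·L_0(u) + 333·L_1(u) + 1173·L_2(u) + 2845·L_3(u).
Expanding and collecting terms gives q(u) = 6u^3 - 4u^2 + 4u - 3.
Check: q(6) = 1173. ✓

q(u) = 6u^3 - 4u^2 + 4u - 3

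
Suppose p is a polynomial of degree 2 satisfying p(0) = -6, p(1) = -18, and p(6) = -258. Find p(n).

p(n) = -6n^2 - 6n - 6

Using the Lagrange interpolation formula with nodes 0, 1, 6:
  L_0(n) = (n - 1)(n - 6) / 6
  L_1(n) = n(n - 6) / -5
  L_2(n) = n(n - 1) / 30
Then p(n) = -6·L_0(n) - 18·L_1(n) - 258·L_2(n).
Expanding and collecting terms gives p(n) = -6n^2 - 6n - 6.
Check: p(0) = -6. ✓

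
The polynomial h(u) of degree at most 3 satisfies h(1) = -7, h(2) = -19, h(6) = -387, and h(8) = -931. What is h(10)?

Write h(u) = au^3 + bu^2 + cu + d. Substituting each data point gives a linear system:
  a + b + c + d = -7
  8a + 4b + 2c + d = -19
  216a + 36b + 6c + d = -387
  512a + 64b + 8c + d = -931
Solving the system yields a = -2, b = 2, c = -4, d = -3.
So h(u) = -2u^3 + 2u^2 - 4u - 3.
Then h(10) = -1843.

-1843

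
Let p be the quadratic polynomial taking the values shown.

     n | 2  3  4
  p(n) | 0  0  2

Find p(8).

30

Write p(n) = an^2 + bn + c. Substituting each data point gives a linear system:
  4a + 2b + c = 0
  9a + 3b + c = 0
  16a + 4b + c = 2
Solving the system yields a = 1, b = -5, c = 6.
So p(n) = n² - 5n + 6.
Then p(8) = 30.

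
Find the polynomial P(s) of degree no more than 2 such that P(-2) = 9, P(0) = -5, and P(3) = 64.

P(s) = 6s^2 + 5s - 5

Write P(s) = as^2 + bs + c. Substituting each data point gives a linear system:
  4a - 2b + c = 9
  c = -5
  9a + 3b + c = 64
Solving the system yields a = 6, b = 5, c = -5.
So P(s) = 6s² + 5s - 5.
Check: P(0) = -5. ✓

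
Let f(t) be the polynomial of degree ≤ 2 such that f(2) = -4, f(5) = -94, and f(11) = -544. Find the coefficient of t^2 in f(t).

Write f(t) = at^2 + bt + c. Substituting each data point gives a linear system:
  4a + 2b + c = -4
  25a + 5b + c = -94
  121a + 11b + c = -544
Solving the system yields a = -5, b = 5, c = 6.
So f(t) = -5t^2 + 5t + 6.
The leading coefficient is -5.

-5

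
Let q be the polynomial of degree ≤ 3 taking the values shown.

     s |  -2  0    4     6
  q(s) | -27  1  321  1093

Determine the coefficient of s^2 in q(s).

Write q(s) = as^3 + bs^2 + cs + d. Substituting each data point gives a linear system:
  -8a + 4b - 2c + d = -27
  d = 1
  64a + 16b + 4c + d = 321
  216a + 36b + 6c + d = 1093
Solving the system yields a = 5, b = 1, c = -4, d = 1.
So q(s) = 5s^3 + s^2 - 4s + 1.
The coefficient of s^2 is 1.

1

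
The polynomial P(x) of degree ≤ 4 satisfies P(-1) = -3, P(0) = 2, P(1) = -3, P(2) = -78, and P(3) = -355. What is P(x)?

P(x) = -3x^4 - 4x^3 - 2x^2 + 4x + 2

Write P(x) = ax^4 + bx^3 + cx^2 + dx + e. Substituting each data point gives a linear system:
  a - b + c - d + e = -3
  e = 2
  a + b + c + d + e = -3
  16a + 8b + 4c + 2d + e = -78
  81a + 27b + 9c + 3d + e = -355
Solving the system yields a = -3, b = -4, c = -2, d = 4, e = 2.
So P(x) = -3x⁴ - 4x³ - 2x² + 4x + 2.
Check: P(-1) = -3. ✓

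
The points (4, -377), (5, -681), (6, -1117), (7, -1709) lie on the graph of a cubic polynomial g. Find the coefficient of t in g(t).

-6

Write g(t) = at^3 + bt^2 + ct + d. Substituting each data point gives a linear system:
  64a + 16b + 4c + d = -377
  125a + 25b + 5c + d = -681
  216a + 36b + 6c + d = -1117
  343a + 49b + 7c + d = -1709
Solving the system yields a = -4, b = -6, c = -6, d = -1.
So g(t) = -4t^3 - 6t^2 - 6t - 1.
The coefficient of t is -6.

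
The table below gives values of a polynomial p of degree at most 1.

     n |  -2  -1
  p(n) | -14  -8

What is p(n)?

Write p(n) = an + b. Substituting each data point gives a linear system:
  -2a + b = -14
  -a + b = -8
Solving the system yields a = 6, b = -2.
So p(n) = 6n - 2.
Check: p(-2) = -14. ✓

p(n) = 6n - 2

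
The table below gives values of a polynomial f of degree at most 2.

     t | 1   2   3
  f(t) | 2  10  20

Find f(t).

Write f(t) = at^2 + bt + c. Substituting each data point gives a linear system:
  a + b + c = 2
  4a + 2b + c = 10
  9a + 3b + c = 20
Solving the system yields a = 1, b = 5, c = -4.
So f(t) = t^2 + 5t - 4.
Check: f(1) = 2. ✓

f(t) = t^2 + 5t - 4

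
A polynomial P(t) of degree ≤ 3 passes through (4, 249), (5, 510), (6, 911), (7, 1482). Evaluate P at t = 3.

Write P(t) = at^3 + bt^2 + ct + d. Substituting each data point gives a linear system:
  64a + 16b + 4c + d = 249
  125a + 25b + 5c + d = 510
  216a + 36b + 6c + d = 911
  343a + 49b + 7c + d = 1482
Solving the system yields a = 5, b = -5, c = 1, d = 5.
So P(t) = 5t^3 - 5t^2 + t + 5.
Then P(3) = 98.

98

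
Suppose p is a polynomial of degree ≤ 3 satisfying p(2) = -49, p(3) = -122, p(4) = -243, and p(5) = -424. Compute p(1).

-12

Using the Lagrange interpolation formula with nodes 2, 3, 4, 5:
  L_0(t) = (t - 3)(t - 4)(t - 5) / -6
  L_1(t) = (t - 2)(t - 4)(t - 5) / 2
  L_2(t) = (t - 2)(t - 3)(t - 5) / -2
  L_3(t) = (t - 2)(t - 3)(t - 4) / 6
Then p(t) = -49·L_0(t) - 122·L_1(t) - 243·L_2(t) - 424·L_3(t).
Expanding and collecting terms gives p(t) = -2t³ - 6t² - 5t + 1.
Evaluating at t = 1: p(1) = -12.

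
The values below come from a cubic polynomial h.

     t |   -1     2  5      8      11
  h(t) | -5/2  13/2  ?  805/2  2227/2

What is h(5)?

175/2

On equispaced nodes a degree-3 polynomial has vanishing fourth forward difference, so
  h(-1) - 4·h(2) + 6·h(5) - 4·h(8) + h(11) = 0.
Substituting the known values and solving for h(5):
  6·h(5) = 525
  h(5) = 175/2.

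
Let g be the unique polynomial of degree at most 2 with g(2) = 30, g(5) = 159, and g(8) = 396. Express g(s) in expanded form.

g(s) = 6s^2 + s + 4

Write g(s) = as^2 + bs + c. Substituting each data point gives a linear system:
  4a + 2b + c = 30
  25a + 5b + c = 159
  64a + 8b + c = 396
Solving the system yields a = 6, b = 1, c = 4.
So g(s) = 6s² + s + 4.
Check: g(5) = 159. ✓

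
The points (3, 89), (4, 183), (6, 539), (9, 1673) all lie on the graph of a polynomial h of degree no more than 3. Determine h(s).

Write h(s) = as^3 + bs^2 + cs + d. Substituting each data point gives a linear system:
  27a + 9b + 3c + d = 89
  64a + 16b + 4c + d = 183
  216a + 36b + 6c + d = 539
  729a + 81b + 9c + d = 1673
Solving the system yields a = 2, b = 2, c = 6, d = -1.
So h(s) = 2s³ + 2s² + 6s - 1.
Check: h(6) = 539. ✓

h(s) = 2s^3 + 2s^2 + 6s - 1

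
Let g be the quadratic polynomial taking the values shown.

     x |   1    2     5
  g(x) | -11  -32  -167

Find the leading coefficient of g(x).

Write g(x) = ax^2 + bx + c. Substituting each data point gives a linear system:
  a + b + c = -11
  4a + 2b + c = -32
  25a + 5b + c = -167
Solving the system yields a = -6, b = -3, c = -2.
So g(x) = -6x^2 - 3x - 2.
The leading coefficient is -6.

-6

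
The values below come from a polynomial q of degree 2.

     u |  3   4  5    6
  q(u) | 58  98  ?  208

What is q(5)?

On equispaced nodes a degree-2 polynomial has vanishing third forward difference, so
  - q(3) + 3·q(4) - 3·q(5) + q(6) = 0.
Substituting the known values and solving for q(5):
  -3·q(5) = -444
  q(5) = 148.

148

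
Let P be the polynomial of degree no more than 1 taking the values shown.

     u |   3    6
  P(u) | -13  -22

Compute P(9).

Using the Lagrange interpolation formula with nodes 3, 6:
  L_0(u) = (u - 6) / -3
  L_1(u) = (u - 3) / 3
Then P(u) = -13·L_0(u) - 22·L_1(u).
Expanding and collecting terms gives P(u) = -3u - 4.
Evaluating at u = 9: P(9) = -31.

-31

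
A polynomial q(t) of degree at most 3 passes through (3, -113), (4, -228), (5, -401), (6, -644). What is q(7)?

Using the Lagrange interpolation formula with nodes 3, 4, 5, 6:
  L_0(t) = (t - 4)(t - 5)(t - 6) / -6
  L_1(t) = (t - 3)(t - 5)(t - 6) / 2
  L_2(t) = (t - 3)(t - 4)(t - 6) / -2
  L_3(t) = (t - 3)(t - 4)(t - 5) / 6
Then q(t) = -113·L_0(t) - 228·L_1(t) - 401·L_2(t) - 644·L_3(t).
Expanding and collecting terms gives q(t) = -2t^3 - 5t^2 - 6t + 4.
Evaluating at t = 7: q(7) = -969.

-969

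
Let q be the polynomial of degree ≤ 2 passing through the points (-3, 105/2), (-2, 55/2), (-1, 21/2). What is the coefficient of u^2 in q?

4

Write q(u) = au^2 + bu + c. Substituting each data point gives a linear system:
  9a - 3b + c = 105/2
  4a - 2b + c = 55/2
  a - b + c = 21/2
Solving the system yields a = 4, b = -5, c = 3/2.
So q(u) = 4u² - 5u + 3/2.
The leading coefficient is 4.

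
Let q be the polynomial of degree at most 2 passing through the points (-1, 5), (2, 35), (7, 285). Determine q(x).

q(x) = 5x^2 + 5x + 5

Using the Lagrange interpolation formula with nodes -1, 2, 7:
  L_0(x) = (x - 2)(x - 7) / 24
  L_1(x) = (x + 1)(x - 7) / -15
  L_2(x) = (x + 1)(x - 2) / 40
Then q(x) = 5·L_0(x) + 35·L_1(x) + 285·L_2(x).
Expanding and collecting terms gives q(x) = 5x^2 + 5x + 5.
Check: q(7) = 285. ✓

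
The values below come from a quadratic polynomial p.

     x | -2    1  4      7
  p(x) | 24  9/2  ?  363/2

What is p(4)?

On equispaced nodes a degree-2 polynomial has vanishing third forward difference, so
  - p(-2) + 3·p(1) - 3·p(4) + p(7) = 0.
Substituting the known values and solving for p(4):
  -3·p(4) = -171
  p(4) = 57.

57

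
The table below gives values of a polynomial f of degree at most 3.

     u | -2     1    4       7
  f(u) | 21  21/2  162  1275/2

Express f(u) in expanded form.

f(u) = u^3 + 6u^2 - (1/2)u + 4

Using the Lagrange interpolation formula with nodes -2, 1, 4, 7:
  L_0(u) = (u - 1)(u - 4)(u - 7) / -162
  L_1(u) = (u + 2)(u - 4)(u - 7) / 54
  L_2(u) = (u + 2)(u - 1)(u - 7) / -54
  L_3(u) = (u + 2)(u - 1)(u - 4) / 162
Then f(u) = 21·L_0(u) + 21/2·L_1(u) + 162·L_2(u) + 1275/2·L_3(u).
Expanding and collecting terms gives f(u) = u^3 + 6u^2 - (1/2)u + 4.
Check: f(7) = 1275/2. ✓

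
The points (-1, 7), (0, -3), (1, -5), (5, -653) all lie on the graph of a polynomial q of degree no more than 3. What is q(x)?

Write q(x) = ax^3 + bx^2 + cx + d. Substituting each data point gives a linear system:
  -a + b - c + d = 7
  d = -3
  a + b + c + d = -5
  125a + 25b + 5c + d = -653
Solving the system yields a = -6, b = 4, c = 0, d = -3.
So q(x) = -6x^3 + 4x^2 - 3.
Check: q(1) = -5. ✓

q(x) = -6x^3 + 4x^2 - 3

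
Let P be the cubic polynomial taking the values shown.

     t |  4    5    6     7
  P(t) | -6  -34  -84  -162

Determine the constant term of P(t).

6

Write P(t) = at^3 + bt^2 + ct + d. Substituting each data point gives a linear system:
  64a + 16b + 4c + d = -6
  125a + 25b + 5c + d = -34
  216a + 36b + 6c + d = -84
  343a + 49b + 7c + d = -162
Solving the system yields a = -1, b = 4, c = -3, d = 6.
So P(t) = -t^3 + 4t^2 - 3t + 6.
The constant term is 6.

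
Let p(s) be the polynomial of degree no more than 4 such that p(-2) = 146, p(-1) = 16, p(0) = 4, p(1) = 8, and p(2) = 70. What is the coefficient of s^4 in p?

Write p(s) = as^4 + bs^3 + cs^2 + ds + e. Substituting each data point gives a linear system:
  16a - 8b + 4c - 2d + e = 146
  a - b + c - d + e = 16
  e = 4
  a + b + c + d + e = 8
  16a + 8b + 4c + 2d + e = 70
Solving the system yields a = 6, b = -5, c = 2, d = 1, e = 4.
So p(s) = 6s^4 - 5s^3 + 2s^2 + s + 4.
The leading coefficient is 6.

6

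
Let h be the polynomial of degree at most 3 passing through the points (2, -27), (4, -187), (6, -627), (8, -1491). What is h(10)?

-2923

Using the Lagrange interpolation formula with nodes 2, 4, 6, 8:
  L_0(n) = (n - 4)(n - 6)(n - 8) / -48
  L_1(n) = (n - 2)(n - 6)(n - 8) / 16
  L_2(n) = (n - 2)(n - 4)(n - 8) / -16
  L_3(n) = (n - 2)(n - 4)(n - 6) / 48
Then h(n) = -27·L_0(n) - 187·L_1(n) - 627·L_2(n) - 1491·L_3(n).
Expanding and collecting terms gives h(n) = -3n^3 + n^2 - 2n - 3.
Evaluating at n = 10: h(10) = -2923.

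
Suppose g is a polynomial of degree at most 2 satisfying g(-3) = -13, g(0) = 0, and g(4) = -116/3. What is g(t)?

Using the Lagrange interpolation formula with nodes -3, 0, 4:
  L_0(t) = t(t - 4) / 21
  L_1(t) = (t + 3)(t - 4) / -12
  L_2(t) = (t + 3)t / 28
Then g(t) = -13·L_0(t) + 0·L_1(t) - 116/3·L_2(t).
Expanding and collecting terms gives g(t) = -2t² - (5/3)t.
Check: g(4) = -116/3. ✓

g(t) = -2t^2 - (5/3)t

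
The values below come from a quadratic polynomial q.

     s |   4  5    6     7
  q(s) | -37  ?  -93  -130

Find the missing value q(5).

The 3 known points determine the degree-2 polynomial uniquely.
Write q(s) = as^2 + bs + c. Substituting each data point gives a linear system:
  16a + 4b + c = -37
  36a + 6b + c = -93
  49a + 7b + c = -130
Solving the system yields a = -3, b = 2, c = 3.
So q(s) = -3s² + 2s + 3.
Then q(5) = -62.

-62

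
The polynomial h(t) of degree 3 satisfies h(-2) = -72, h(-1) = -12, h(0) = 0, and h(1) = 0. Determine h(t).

h(t) = 6t^3 - 6t^2

Using the Lagrange interpolation formula with nodes -2, -1, 0, 1:
  L_0(t) = (t + 1)t(t - 1) / -6
  L_1(t) = (t + 2)t(t - 1) / 2
  L_2(t) = (t + 2)(t + 1)(t - 1) / -2
  L_3(t) = (t + 2)(t + 1)t / 6
Then h(t) = -72·L_0(t) - 12·L_1(t) + 0·L_2(t) + 0·L_3(t).
Expanding and collecting terms gives h(t) = 6t^3 - 6t^2.
Check: h(-1) = -12. ✓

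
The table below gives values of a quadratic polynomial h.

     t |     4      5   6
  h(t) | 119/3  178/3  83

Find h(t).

Write h(t) = at^2 + bt + c. Substituting each data point gives a linear system:
  16a + 4b + c = 119/3
  25a + 5b + c = 178/3
  36a + 6b + c = 83
Solving the system yields a = 2, b = 5/3, c = 1.
So h(t) = 2t^2 + (5/3)t + 1.
Check: h(4) = 119/3. ✓

h(t) = 2t^2 + (5/3)t + 1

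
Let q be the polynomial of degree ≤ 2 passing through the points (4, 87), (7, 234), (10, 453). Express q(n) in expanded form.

Write q(n) = an^2 + bn + c. Substituting each data point gives a linear system:
  16a + 4b + c = 87
  49a + 7b + c = 234
  100a + 10b + c = 453
Solving the system yields a = 4, b = 5, c = 3.
So q(n) = 4n^2 + 5n + 3.
Check: q(7) = 234. ✓

q(n) = 4n^2 + 5n + 3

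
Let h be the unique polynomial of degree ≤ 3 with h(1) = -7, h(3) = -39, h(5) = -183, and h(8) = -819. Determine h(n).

Write h(n) = an^3 + bn^2 + cn + d. Substituting each data point gives a linear system:
  a + b + c + d = -7
  27a + 9b + 3c + d = -39
  125a + 25b + 5c + d = -183
  512a + 64b + 8c + d = -819
Solving the system yields a = -2, b = 4, c = -6, d = -3.
So h(n) = -2n³ + 4n² - 6n - 3.
Check: h(5) = -183. ✓

h(n) = -2n^3 + 4n^2 - 6n - 3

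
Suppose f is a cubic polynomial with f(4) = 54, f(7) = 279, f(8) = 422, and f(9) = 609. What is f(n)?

f(n) = n^3 - 2n^2 + 4n + 6

Using the Lagrange interpolation formula with nodes 4, 7, 8, 9:
  L_0(n) = (n - 7)(n - 8)(n - 9) / -60
  L_1(n) = (n - 4)(n - 8)(n - 9) / 6
  L_2(n) = (n - 4)(n - 7)(n - 9) / -4
  L_3(n) = (n - 4)(n - 7)(n - 8) / 10
Then f(n) = 54·L_0(n) + 279·L_1(n) + 422·L_2(n) + 609·L_3(n).
Expanding and collecting terms gives f(n) = n³ - 2n² + 4n + 6.
Check: f(8) = 422. ✓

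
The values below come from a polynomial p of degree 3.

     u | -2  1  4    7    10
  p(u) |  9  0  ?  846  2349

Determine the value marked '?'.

On equispaced nodes a degree-3 polynomial has vanishing fourth forward difference, so
  p(-2) - 4·p(1) + 6·p(4) - 4·p(7) + p(10) = 0.
Substituting the known values and solving for p(4):
  6·p(4) = 1026
  p(4) = 171.

171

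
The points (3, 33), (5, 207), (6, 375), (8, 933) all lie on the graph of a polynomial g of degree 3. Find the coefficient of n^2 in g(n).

-1

Write g(n) = an^3 + bn^2 + cn + d. Substituting each data point gives a linear system:
  27a + 9b + 3c + d = 33
  125a + 25b + 5c + d = 207
  216a + 36b + 6c + d = 375
  512a + 64b + 8c + d = 933
Solving the system yields a = 2, b = -1, c = -3, d = -3.
So g(n) = 2n³ - n² - 3n - 3.
The coefficient of n^2 is -1.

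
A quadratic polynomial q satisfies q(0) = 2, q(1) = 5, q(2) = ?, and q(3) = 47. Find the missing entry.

20

On equispaced nodes a degree-2 polynomial has vanishing third forward difference, so
  - q(0) + 3·q(1) - 3·q(2) + q(3) = 0.
Substituting the known values and solving for q(2):
  -3·q(2) = -60
  q(2) = 20.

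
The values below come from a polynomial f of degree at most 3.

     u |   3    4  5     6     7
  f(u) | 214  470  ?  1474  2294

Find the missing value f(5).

On equispaced nodes a degree-3 polynomial has vanishing fourth forward difference, so
  f(3) - 4·f(4) + 6·f(5) - 4·f(6) + f(7) = 0.
Substituting the known values and solving for f(5):
  6·f(5) = 5268
  f(5) = 878.

878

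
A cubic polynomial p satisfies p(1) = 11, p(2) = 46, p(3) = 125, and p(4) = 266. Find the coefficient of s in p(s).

2

Write p(s) = as^3 + bs^2 + cs + d. Substituting each data point gives a linear system:
  a + b + c + d = 11
  8a + 4b + 2c + d = 46
  27a + 9b + 3c + d = 125
  64a + 16b + 4c + d = 266
Solving the system yields a = 3, b = 4, c = 2, d = 2.
So p(s) = 3s^3 + 4s^2 + 2s + 2.
The coefficient of s is 2.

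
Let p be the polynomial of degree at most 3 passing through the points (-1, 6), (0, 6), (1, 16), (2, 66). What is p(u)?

Write p(u) = au^3 + bu^2 + cu + d. Substituting each data point gives a linear system:
  -a + b - c + d = 6
  d = 6
  a + b + c + d = 16
  8a + 4b + 2c + d = 66
Solving the system yields a = 5, b = 5, c = 0, d = 6.
So p(u) = 5u³ + 5u² + 6.
Check: p(0) = 6. ✓

p(u) = 5u^3 + 5u^2 + 6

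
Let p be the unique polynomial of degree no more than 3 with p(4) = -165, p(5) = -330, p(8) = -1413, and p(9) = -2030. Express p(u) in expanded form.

Using the Lagrange interpolation formula with nodes 4, 5, 8, 9:
  L_0(u) = (u - 5)(u - 8)(u - 9) / -20
  L_1(u) = (u - 4)(u - 8)(u - 9) / 12
  L_2(u) = (u - 4)(u - 5)(u - 9) / -12
  L_3(u) = (u - 4)(u - 5)(u - 8) / 20
Then p(u) = -165·L_0(u) - 330·L_1(u) - 1413·L_2(u) - 2030·L_3(u).
Expanding and collecting terms gives p(u) = -3u^3 + 2u^2 - 5.
Check: p(8) = -1413. ✓

p(u) = -3u^3 + 2u^2 - 5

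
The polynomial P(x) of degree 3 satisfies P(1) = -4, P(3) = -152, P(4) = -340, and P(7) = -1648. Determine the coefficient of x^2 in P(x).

-6

Write P(x) = ax^3 + bx^2 + cx + d. Substituting each data point gives a linear system:
  a + b + c + d = -4
  27a + 9b + 3c + d = -152
  64a + 16b + 4c + d = -340
  343a + 49b + 7c + d = -1648
Solving the system yields a = -4, b = -6, c = 2, d = 4.
So P(x) = -4x^3 - 6x^2 + 2x + 4.
The coefficient of x^2 is -6.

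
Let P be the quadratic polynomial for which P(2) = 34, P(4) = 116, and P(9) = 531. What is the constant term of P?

0

Write P(x) = ax^2 + bx + c. Substituting each data point gives a linear system:
  4a + 2b + c = 34
  16a + 4b + c = 116
  81a + 9b + c = 531
Solving the system yields a = 6, b = 5, c = 0.
So P(x) = 6x^2 + 5x.
The constant term is 0.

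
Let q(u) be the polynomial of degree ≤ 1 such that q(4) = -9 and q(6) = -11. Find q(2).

-7

Using the Lagrange interpolation formula with nodes 4, 6:
  L_0(u) = (u - 6) / -2
  L_1(u) = (u - 4) / 2
Then q(u) = -9·L_0(u) - 11·L_1(u).
Expanding and collecting terms gives q(u) = -u - 5.
Evaluating at u = 2: q(2) = -7.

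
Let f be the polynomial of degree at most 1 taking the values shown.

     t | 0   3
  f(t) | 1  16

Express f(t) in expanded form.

Using the Lagrange interpolation formula with nodes 0, 3:
  L_0(t) = (t - 3) / -3
  L_1(t) = t / 3
Then f(t) = 1·L_0(t) + 16·L_1(t).
Expanding and collecting terms gives f(t) = 5t + 1.
Check: f(3) = 16. ✓

f(t) = 5t + 1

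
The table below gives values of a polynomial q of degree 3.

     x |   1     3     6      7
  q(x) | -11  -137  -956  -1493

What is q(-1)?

Write q(x) = ax^3 + bx^2 + cx + d. Substituting each data point gives a linear system:
  a + b + c + d = -11
  27a + 9b + 3c + d = -137
  216a + 36b + 6c + d = -956
  343a + 49b + 7c + d = -1493
Solving the system yields a = -4, b = -2, c = -3, d = -2.
So q(x) = -4x^3 - 2x^2 - 3x - 2.
Then q(-1) = 3.

3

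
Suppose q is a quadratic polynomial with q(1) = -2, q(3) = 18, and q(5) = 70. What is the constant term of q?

0

Write q(s) = as^2 + bs + c. Substituting each data point gives a linear system:
  a + b + c = -2
  9a + 3b + c = 18
  25a + 5b + c = 70
Solving the system yields a = 4, b = -6, c = 0.
So q(s) = 4s^2 - 6s.
The constant term is 0.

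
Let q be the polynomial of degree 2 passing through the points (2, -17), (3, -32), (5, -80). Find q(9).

Using the Lagrange interpolation formula with nodes 2, 3, 5:
  L_0(t) = (t - 3)(t - 5) / 3
  L_1(t) = (t - 2)(t - 5) / -2
  L_2(t) = (t - 2)(t - 3) / 6
Then q(t) = -17·L_0(t) - 32·L_1(t) - 80·L_2(t).
Expanding and collecting terms gives q(t) = -3t² - 5.
Evaluating at t = 9: q(9) = -248.

-248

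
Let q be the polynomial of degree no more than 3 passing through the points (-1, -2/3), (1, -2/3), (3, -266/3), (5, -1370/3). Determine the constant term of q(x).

-5/3

Write q(x) = ax^3 + bx^2 + cx + d. Substituting each data point gives a linear system:
  -a + b - c + d = -2/3
  a + b + c + d = -2/3
  27a + 9b + 3c + d = -266/3
  125a + 25b + 5c + d = -1370/3
Solving the system yields a = -4, b = 1, c = 4, d = -5/3.
So q(x) = -4x^3 + x^2 + 4x - 5/3.
The constant term is -5/3.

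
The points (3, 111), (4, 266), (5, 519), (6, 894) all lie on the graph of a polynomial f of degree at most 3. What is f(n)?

f(n) = 4n^3 + n^2 - 6

Write f(n) = an^3 + bn^2 + cn + d. Substituting each data point gives a linear system:
  27a + 9b + 3c + d = 111
  64a + 16b + 4c + d = 266
  125a + 25b + 5c + d = 519
  216a + 36b + 6c + d = 894
Solving the system yields a = 4, b = 1, c = 0, d = -6.
So f(n) = 4n³ + n² - 6.
Check: f(6) = 894. ✓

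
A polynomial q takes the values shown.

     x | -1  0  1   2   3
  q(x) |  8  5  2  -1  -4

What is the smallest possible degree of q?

1

Forward differences of the values at x = -1, 0, 1, 2, 3:
  q  : 8  5  2  -1  -4
  Δ  : -3  -3  -3  -3
  Δ^2: 0  0  0
  Δ^3: 0  0
  Δ^4: 0
The first differences are constant (-3) and nonzero, while all higher differences vanish, so the minimal degree is 1.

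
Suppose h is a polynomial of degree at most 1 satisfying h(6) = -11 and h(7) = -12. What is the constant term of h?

Write h(u) = au + b. Substituting each data point gives a linear system:
  6a + b = -11
  7a + b = -12
Solving the system yields a = -1, b = -5.
So h(u) = -u - 5.
The constant term is -5.

-5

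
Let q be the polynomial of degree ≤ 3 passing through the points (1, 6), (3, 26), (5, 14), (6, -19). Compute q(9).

Using the Lagrange interpolation formula with nodes 1, 3, 5, 6:
  L_0(n) = (n - 3)(n - 5)(n - 6) / -40
  L_1(n) = (n - 1)(n - 5)(n - 6) / 12
  L_2(n) = (n - 1)(n - 3)(n - 6) / -8
  L_3(n) = (n - 1)(n - 3)(n - 5) / 15
Then q(n) = 6·L_0(n) + 26·L_1(n) + 14·L_2(n) - 19·L_3(n).
Expanding and collecting terms gives q(n) = -n³ + 5n² + 3n - 1.
Evaluating at n = 9: q(9) = -298.

-298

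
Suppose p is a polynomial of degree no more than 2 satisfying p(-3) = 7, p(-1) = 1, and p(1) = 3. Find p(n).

Write p(n) = an^2 + bn + c. Substituting each data point gives a linear system:
  9a - 3b + c = 7
  a - b + c = 1
  a + b + c = 3
Solving the system yields a = 1, b = 1, c = 1.
So p(n) = n^2 + n + 1.
Check: p(-1) = 1. ✓

p(n) = n^2 + n + 1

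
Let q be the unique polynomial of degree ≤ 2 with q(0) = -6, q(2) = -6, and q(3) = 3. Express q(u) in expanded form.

Write q(u) = au^2 + bu + c. Substituting each data point gives a linear system:
  c = -6
  4a + 2b + c = -6
  9a + 3b + c = 3
Solving the system yields a = 3, b = -6, c = -6.
So q(u) = 3u² - 6u - 6.
Check: q(3) = 3. ✓

q(u) = 3u^2 - 6u - 6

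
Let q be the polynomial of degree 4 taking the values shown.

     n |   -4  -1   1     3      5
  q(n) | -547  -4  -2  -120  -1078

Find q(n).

Write q(n) = an^4 + bn^3 + cn^2 + dn + e. Substituting each data point gives a linear system:
  256a - 64b + 16c - 4d + e = -547
  a - b + c - d + e = -4
  a + b + c + d + e = -2
  81a + 27b + 9c + 3d + e = -120
  625a + 125b + 25c + 5d + e = -1078
Solving the system yields a = -2, b = 1, c = 2, d = 0, e = -3.
So q(n) = -2n^4 + n^3 + 2n^2 - 3.
Check: q(-1) = -4. ✓

q(n) = -2n^4 + n^3 + 2n^2 - 3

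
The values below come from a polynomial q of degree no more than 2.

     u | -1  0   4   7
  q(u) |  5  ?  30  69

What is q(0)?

The 3 known points determine the degree-2 polynomial uniquely.
Write q(u) = au^2 + bu + c. Substituting each data point gives a linear system:
  a - b + c = 5
  16a + 4b + c = 30
  49a + 7b + c = 69
Solving the system yields a = 1, b = 2, c = 6.
So q(u) = u^2 + 2u + 6.
Then q(0) = 6.

6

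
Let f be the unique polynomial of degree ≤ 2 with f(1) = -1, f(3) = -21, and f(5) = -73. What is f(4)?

Using the Lagrange interpolation formula with nodes 1, 3, 5:
  L_0(t) = (t - 3)(t - 5) / 8
  L_1(t) = (t - 1)(t - 5) / -4
  L_2(t) = (t - 1)(t - 3) / 8
Then f(t) = -1·L_0(t) - 21·L_1(t) - 73·L_2(t).
Expanding and collecting terms gives f(t) = -4t² + 6t - 3.
Evaluating at t = 4: f(4) = -43.

-43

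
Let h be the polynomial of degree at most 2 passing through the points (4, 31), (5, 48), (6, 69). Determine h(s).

Write h(s) = as^2 + bs + c. Substituting each data point gives a linear system:
  16a + 4b + c = 31
  25a + 5b + c = 48
  36a + 6b + c = 69
Solving the system yields a = 2, b = -1, c = 3.
So h(s) = 2s² - s + 3.
Check: h(5) = 48. ✓

h(s) = 2s^2 - s + 3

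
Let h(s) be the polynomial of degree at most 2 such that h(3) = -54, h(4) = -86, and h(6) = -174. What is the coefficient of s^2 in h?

-4

Write h(s) = as^2 + bs + c. Substituting each data point gives a linear system:
  9a + 3b + c = -54
  16a + 4b + c = -86
  36a + 6b + c = -174
Solving the system yields a = -4, b = -4, c = -6.
So h(s) = -4s^2 - 4s - 6.
The leading coefficient is -4.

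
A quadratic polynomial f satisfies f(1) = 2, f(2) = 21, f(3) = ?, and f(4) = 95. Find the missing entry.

The 3 known points determine the degree-2 polynomial uniquely.
Write f(t) = at^2 + bt + c. Substituting each data point gives a linear system:
  a + b + c = 2
  4a + 2b + c = 21
  16a + 4b + c = 95
Solving the system yields a = 6, b = 1, c = -5.
So f(t) = 6t^2 + t - 5.
Then f(3) = 52.

52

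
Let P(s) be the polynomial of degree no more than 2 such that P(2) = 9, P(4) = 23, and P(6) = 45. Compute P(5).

Write P(s) = as^2 + bs + c. Substituting each data point gives a linear system:
  4a + 2b + c = 9
  16a + 4b + c = 23
  36a + 6b + c = 45
Solving the system yields a = 1, b = 1, c = 3.
So P(s) = s^2 + s + 3.
Then P(5) = 33.

33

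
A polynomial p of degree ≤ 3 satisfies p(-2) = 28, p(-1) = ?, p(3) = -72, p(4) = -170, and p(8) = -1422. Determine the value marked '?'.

The 4 known points determine the degree-3 polynomial uniquely.
Write p(t) = at^3 + bt^2 + ct + d. Substituting each data point gives a linear system:
  -8a + 4b - 2c + d = 28
  27a + 9b + 3c + d = -72
  64a + 16b + 4c + d = -170
  512a + 64b + 8c + d = -1422
Solving the system yields a = -3, b = 2, c = -1, d = -6.
So p(t) = -3t^3 + 2t^2 - t - 6.
Then p(-1) = 0.

0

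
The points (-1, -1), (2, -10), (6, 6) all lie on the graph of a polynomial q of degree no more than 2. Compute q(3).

-9

Write q(u) = au^2 + bu + c. Substituting each data point gives a linear system:
  a - b + c = -1
  4a + 2b + c = -10
  36a + 6b + c = 6
Solving the system yields a = 1, b = -4, c = -6.
So q(u) = u^2 - 4u - 6.
Then q(3) = -9.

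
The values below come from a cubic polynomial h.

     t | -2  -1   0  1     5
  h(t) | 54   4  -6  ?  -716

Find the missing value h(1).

-12

The 4 known points determine the degree-3 polynomial uniquely.
Write h(t) = at^3 + bt^2 + ct + d. Substituting each data point gives a linear system:
  -8a + 4b - 2c + d = 54
  -a + b - c + d = 4
  d = -6
  125a + 25b + 5c + d = -716
Solving the system yields a = -6, b = 2, c = -2, d = -6.
So h(t) = -6t³ + 2t² - 2t - 6.
Then h(1) = -12.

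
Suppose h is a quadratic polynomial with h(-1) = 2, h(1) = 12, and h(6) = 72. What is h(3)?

30

Using the Lagrange interpolation formula with nodes -1, 1, 6:
  L_0(s) = (s - 1)(s - 6) / 14
  L_1(s) = (s + 1)(s - 6) / -10
  L_2(s) = (s + 1)(s - 1) / 35
Then h(s) = 2·L_0(s) + 12·L_1(s) + 72·L_2(s).
Expanding and collecting terms gives h(s) = s² + 5s + 6.
Evaluating at s = 3: h(3) = 30.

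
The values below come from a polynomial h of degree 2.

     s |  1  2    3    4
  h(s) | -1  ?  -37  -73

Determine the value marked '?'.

-13

On equispaced nodes a degree-2 polynomial has vanishing third forward difference, so
  - h(1) + 3·h(2) - 3·h(3) + h(4) = 0.
Substituting the known values and solving for h(2):
  3·h(2) = -39
  h(2) = -13.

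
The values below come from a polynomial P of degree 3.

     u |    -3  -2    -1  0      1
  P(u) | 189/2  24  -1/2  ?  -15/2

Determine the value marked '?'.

The 4 known points determine the degree-3 polynomial uniquely.
Write P(u) = au^3 + bu^2 + cu + d. Substituting each data point gives a linear system:
  -27a + 9b - 3c + d = 189/2
  -8a + 4b - 2c + d = 24
  -a + b - c + d = -1/2
  a + b + c + d = -15/2
Solving the system yields a = -4, b = -1, c = 1/2, d = -3.
So P(u) = -4u^3 - u^2 + (1/2)u - 3.
Then P(0) = -3.

-3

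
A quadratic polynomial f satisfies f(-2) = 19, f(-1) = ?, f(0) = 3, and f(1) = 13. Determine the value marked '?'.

On equispaced nodes a degree-2 polynomial has vanishing third forward difference, so
  - f(-2) + 3·f(-1) - 3·f(0) + f(1) = 0.
Substituting the known values and solving for f(-1):
  3·f(-1) = 15
  f(-1) = 5.

5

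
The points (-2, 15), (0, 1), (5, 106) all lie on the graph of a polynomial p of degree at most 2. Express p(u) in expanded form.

p(u) = 4u^2 + u + 1

Write p(u) = au^2 + bu + c. Substituting each data point gives a linear system:
  4a - 2b + c = 15
  c = 1
  25a + 5b + c = 106
Solving the system yields a = 4, b = 1, c = 1.
So p(u) = 4u² + u + 1.
Check: p(5) = 106. ✓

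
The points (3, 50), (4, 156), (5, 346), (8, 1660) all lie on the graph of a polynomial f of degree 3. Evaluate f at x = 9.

Using the Lagrange interpolation formula with nodes 3, 4, 5, 8:
  L_0(x) = (x - 4)(x - 5)(x - 8) / -10
  L_1(x) = (x - 3)(x - 5)(x - 8) / 4
  L_2(x) = (x - 3)(x - 4)(x - 8) / -6
  L_3(x) = (x - 3)(x - 4)(x - 5) / 60
Then f(x) = 50·L_0(x) + 156·L_1(x) + 346·L_2(x) + 1660·L_3(x).
Expanding and collecting terms gives f(x) = 4x³ - 6x² - 4.
Evaluating at x = 9: f(9) = 2426.

2426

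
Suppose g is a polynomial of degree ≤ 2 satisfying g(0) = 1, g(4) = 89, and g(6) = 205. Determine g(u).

g(u) = 6u^2 - 2u + 1

Write g(u) = au^2 + bu + c. Substituting each data point gives a linear system:
  c = 1
  16a + 4b + c = 89
  36a + 6b + c = 205
Solving the system yields a = 6, b = -2, c = 1.
So g(u) = 6u^2 - 2u + 1.
Check: g(4) = 89. ✓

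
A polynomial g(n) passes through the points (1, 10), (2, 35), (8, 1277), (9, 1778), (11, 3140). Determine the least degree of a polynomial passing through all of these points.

Divided differences on the nodes 1, 2, 8, 9, 11:
  order 0: 10  35  1277  1778  3140
  order 1: 25  207  501  681
  order 2: 26  42  60
  order 3: 2  2
  order 4: 0
The order-3 divided differences are all 2 (nonzero) and every higher order vanishes, so the data lies on a polynomial of degree exactly 3.

3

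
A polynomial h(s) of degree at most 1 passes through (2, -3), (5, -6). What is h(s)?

h(s) = -s - 1

Write h(s) = as + b. Substituting each data point gives a linear system:
  2a + b = -3
  5a + b = -6
Solving the system yields a = -1, b = -1.
So h(s) = -s - 1.
Check: h(5) = -6. ✓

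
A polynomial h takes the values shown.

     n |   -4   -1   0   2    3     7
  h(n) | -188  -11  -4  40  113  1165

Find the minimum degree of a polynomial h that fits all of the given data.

Divided differences on the nodes -4, -1, 0, 2, 3, 7:
  order 0: -188  -11  -4  40  113  1165
  order 1: 59  7  22  73  263
  order 2: -13  5  17  38
  order 3: 3  3  3
  order 4: 0  0
  order 5: 0
The order-3 divided differences are all 3 (nonzero) and every higher order vanishes, so the data lies on a polynomial of degree exactly 3.

3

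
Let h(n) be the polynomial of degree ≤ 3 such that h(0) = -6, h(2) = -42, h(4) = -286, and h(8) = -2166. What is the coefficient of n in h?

Write h(n) = an^3 + bn^2 + cn + d. Substituting each data point gives a linear system:
  d = -6
  8a + 4b + 2c + d = -42
  64a + 16b + 4c + d = -286
  512a + 64b + 8c + d = -2166
Solving the system yields a = -4, b = -2, c = 2, d = -6.
So h(n) = -4n^3 - 2n^2 + 2n - 6.
The coefficient of n is 2.

2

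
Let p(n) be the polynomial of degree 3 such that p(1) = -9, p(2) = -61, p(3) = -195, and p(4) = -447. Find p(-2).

Using the Lagrange interpolation formula with nodes 1, 2, 3, 4:
  L_0(n) = (n - 2)(n - 3)(n - 4) / -6
  L_1(n) = (n - 1)(n - 3)(n - 4) / 2
  L_2(n) = (n - 1)(n - 2)(n - 4) / -2
  L_3(n) = (n - 1)(n - 2)(n - 3) / 6
Then p(n) = -9·L_0(n) - 61·L_1(n) - 195·L_2(n) - 447·L_3(n).
Expanding and collecting terms gives p(n) = -6n^3 - 5n^2 + 5n - 3.
Evaluating at n = -2: p(-2) = 15.

15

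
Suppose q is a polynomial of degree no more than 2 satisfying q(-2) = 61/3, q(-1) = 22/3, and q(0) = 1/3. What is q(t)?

q(t) = 3t^2 - 4t + 1/3

Write q(t) = at^2 + bt + c. Substituting each data point gives a linear system:
  4a - 2b + c = 61/3
  a - b + c = 22/3
  c = 1/3
Solving the system yields a = 3, b = -4, c = 1/3.
So q(t) = 3t² - 4t + 1/3.
Check: q(-2) = 61/3. ✓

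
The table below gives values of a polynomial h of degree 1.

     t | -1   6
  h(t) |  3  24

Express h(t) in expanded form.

h(t) = 3t + 6

Using the Lagrange interpolation formula with nodes -1, 6:
  L_0(t) = (t - 6) / -7
  L_1(t) = (t + 1) / 7
Then h(t) = 3·L_0(t) + 24·L_1(t).
Expanding and collecting terms gives h(t) = 3t + 6.
Check: h(-1) = 3. ✓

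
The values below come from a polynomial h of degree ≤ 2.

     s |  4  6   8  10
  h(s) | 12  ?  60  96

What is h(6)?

32

On equispaced nodes a degree-2 polynomial has vanishing third forward difference, so
  - h(4) + 3·h(6) - 3·h(8) + h(10) = 0.
Substituting the known values and solving for h(6):
  3·h(6) = 96
  h(6) = 32.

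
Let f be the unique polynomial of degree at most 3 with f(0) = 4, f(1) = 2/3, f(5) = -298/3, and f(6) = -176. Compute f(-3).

Write f(t) = at^3 + bt^2 + ct + d. Substituting each data point gives a linear system:
  d = 4
  a + b + c + d = 2/3
  125a + 25b + 5c + d = -298/3
  216a + 36b + 6c + d = -176
Solving the system yields a = -1, b = 5/3, c = -4, d = 4.
So f(t) = -t³ + (5/3)t² - 4t + 4.
Then f(-3) = 58.

58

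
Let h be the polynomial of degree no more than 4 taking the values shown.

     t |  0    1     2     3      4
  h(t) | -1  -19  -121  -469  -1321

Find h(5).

Forward differences of the values at t = 0, 1, 2, 3, 4:
  h  : -1  -19  -121  -469  -1321
  Δ  : -18  -102  -348  -852
  Δ^2: -84  -246  -504
  Δ^3: -162  -258
  Δ^4: -96
The fourth differences are constant, confirming degree 4.
Interpolating (Newton forward form) and evaluating at t = 5 gives h(5) = -3031.

-3031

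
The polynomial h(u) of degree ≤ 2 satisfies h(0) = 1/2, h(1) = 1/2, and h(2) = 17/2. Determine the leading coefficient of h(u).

4

Write h(u) = au^2 + bu + c. Substituting each data point gives a linear system:
  c = 1/2
  a + b + c = 1/2
  4a + 2b + c = 17/2
Solving the system yields a = 4, b = -4, c = 1/2.
So h(u) = 4u^2 - 4u + 1/2.
The leading coefficient is 4.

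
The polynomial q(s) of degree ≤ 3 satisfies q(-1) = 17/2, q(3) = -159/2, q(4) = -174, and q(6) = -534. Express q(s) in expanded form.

Write q(s) = as^3 + bs^2 + cs + d. Substituting each data point gives a linear system:
  -a + b - c + d = 17/2
  27a + 9b + 3c + d = -159/2
  64a + 16b + 4c + d = -174
  216a + 36b + 6c + d = -534
Solving the system yields a = -2, b = -5/2, c = -3, d = 6.
So q(s) = -2s^3 - (5/2)s^2 - 3s + 6.
Check: q(4) = -174. ✓

q(s) = -2s^3 - (5/2)s^2 - 3s + 6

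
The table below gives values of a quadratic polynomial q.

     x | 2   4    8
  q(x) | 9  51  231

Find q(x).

q(x) = 4x^2 - 3x - 1

Write q(x) = ax^2 + bx + c. Substituting each data point gives a linear system:
  4a + 2b + c = 9
  16a + 4b + c = 51
  64a + 8b + c = 231
Solving the system yields a = 4, b = -3, c = -1.
So q(x) = 4x² - 3x - 1.
Check: q(2) = 9. ✓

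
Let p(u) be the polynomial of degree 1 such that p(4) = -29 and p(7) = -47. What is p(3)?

-23

Using the Lagrange interpolation formula with nodes 4, 7:
  L_0(u) = (u - 7) / -3
  L_1(u) = (u - 4) / 3
Then p(u) = -29·L_0(u) - 47·L_1(u).
Expanding and collecting terms gives p(u) = -6u - 5.
Evaluating at u = 3: p(3) = -23.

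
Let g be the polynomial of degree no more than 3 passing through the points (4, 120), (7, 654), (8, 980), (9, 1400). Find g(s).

Using the Lagrange interpolation formula with nodes 4, 7, 8, 9:
  L_0(s) = (s - 7)(s - 8)(s - 9) / -60
  L_1(s) = (s - 4)(s - 8)(s - 9) / 6
  L_2(s) = (s - 4)(s - 7)(s - 9) / -4
  L_3(s) = (s - 4)(s - 7)(s - 8) / 10
Then g(s) = 120·L_0(s) + 654·L_1(s) + 980·L_2(s) + 1400·L_3(s).
Expanding and collecting terms gives g(s) = 2s³ - s² + 3s - 4.
Check: g(4) = 120. ✓

g(s) = 2s^3 - s^2 + 3s - 4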